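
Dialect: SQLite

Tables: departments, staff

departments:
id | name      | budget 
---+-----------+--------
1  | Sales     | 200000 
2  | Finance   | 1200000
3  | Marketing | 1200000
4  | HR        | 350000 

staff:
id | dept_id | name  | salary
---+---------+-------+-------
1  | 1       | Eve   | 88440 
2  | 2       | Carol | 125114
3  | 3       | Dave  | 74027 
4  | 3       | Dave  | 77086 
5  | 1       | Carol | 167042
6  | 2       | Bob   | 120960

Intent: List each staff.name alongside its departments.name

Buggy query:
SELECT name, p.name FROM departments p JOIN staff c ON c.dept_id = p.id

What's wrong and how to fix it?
Bug: Both tables have a 'name' column; the unqualified reference is ambiguous

Fix: Prefix ambiguous columns with the table alias

Corrected query:
SELECT c.name, p.name FROM departments p JOIN staff c ON c.dept_id = p.id

Result:
name  | name     
------+----------
Eve   | Sales    
Carol | Finance  
Dave  | Marketing
Dave  | Marketing
Carol | Sales    
Bob   | Finance  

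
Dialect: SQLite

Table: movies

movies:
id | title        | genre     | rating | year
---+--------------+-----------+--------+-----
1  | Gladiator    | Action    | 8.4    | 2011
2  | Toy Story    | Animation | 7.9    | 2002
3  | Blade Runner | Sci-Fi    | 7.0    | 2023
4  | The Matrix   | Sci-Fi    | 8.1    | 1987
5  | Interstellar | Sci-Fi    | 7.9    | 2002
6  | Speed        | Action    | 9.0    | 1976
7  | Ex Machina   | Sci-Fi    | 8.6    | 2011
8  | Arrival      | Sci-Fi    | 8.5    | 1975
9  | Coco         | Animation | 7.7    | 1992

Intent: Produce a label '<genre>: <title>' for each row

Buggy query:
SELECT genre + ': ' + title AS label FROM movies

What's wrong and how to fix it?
Bug: '+' is numeric addition; on text columns SQLite converts them to 0 instead of concatenating

Fix: Use the || operator for string concatenation

Corrected query:
SELECT genre || ': ' || title AS label FROM movies

Result:
label               
--------------------
Action: Gladiator   
Animation: Toy Story
Sci-Fi: Blade Runner
Sci-Fi: The Matrix  
Sci-Fi: Interstellar
Action: Speed       
Sci-Fi: Ex Machina  
Sci-Fi: Arrival     
Animation: Coco     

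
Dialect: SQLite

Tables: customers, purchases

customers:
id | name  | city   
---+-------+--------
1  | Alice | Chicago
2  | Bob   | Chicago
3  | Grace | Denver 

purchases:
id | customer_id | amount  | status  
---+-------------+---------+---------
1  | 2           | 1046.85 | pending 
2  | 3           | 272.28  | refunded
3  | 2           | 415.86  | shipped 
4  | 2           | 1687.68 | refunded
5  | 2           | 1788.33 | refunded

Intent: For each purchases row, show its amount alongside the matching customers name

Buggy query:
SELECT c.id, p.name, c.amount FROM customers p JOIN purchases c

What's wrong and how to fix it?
Bug: Missing join condition: each purchases row is matched to all customers rows instead of just its own

Fix: Add ON c.customer_id = p.id to the JOIN

Corrected query:
SELECT c.id, p.name, c.amount FROM customers p JOIN purchases c ON c.customer_id = p.id

Result:
id | name  | amount 
---+-------+--------
1  | Bob   | 1046.85
2  | Grace | 272.28 
3  | Bob   | 415.86 
4  | Bob   | 1687.68
5  | Bob   | 1788.33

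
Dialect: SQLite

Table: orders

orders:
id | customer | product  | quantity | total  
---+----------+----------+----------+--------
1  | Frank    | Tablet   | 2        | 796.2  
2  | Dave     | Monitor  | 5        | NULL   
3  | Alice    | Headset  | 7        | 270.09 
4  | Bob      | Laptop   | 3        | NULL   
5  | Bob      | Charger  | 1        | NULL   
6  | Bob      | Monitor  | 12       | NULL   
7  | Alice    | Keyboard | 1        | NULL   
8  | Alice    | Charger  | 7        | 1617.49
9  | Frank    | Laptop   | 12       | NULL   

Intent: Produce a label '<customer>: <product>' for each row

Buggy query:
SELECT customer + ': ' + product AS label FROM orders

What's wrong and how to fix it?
Bug: SQLite uses || for string concatenation; + coerces text to numbers (yielding 0)

Fix: Use the || operator for string concatenation

Corrected query:
SELECT customer || ': ' || product AS label FROM orders

Result:
label          
---------------
Frank: Tablet  
Dave: Monitor  
Alice: Headset 
Bob: Laptop    
Bob: Charger   
Bob: Monitor   
Alice: Keyboard
Alice: Charger 
Frank: Laptop  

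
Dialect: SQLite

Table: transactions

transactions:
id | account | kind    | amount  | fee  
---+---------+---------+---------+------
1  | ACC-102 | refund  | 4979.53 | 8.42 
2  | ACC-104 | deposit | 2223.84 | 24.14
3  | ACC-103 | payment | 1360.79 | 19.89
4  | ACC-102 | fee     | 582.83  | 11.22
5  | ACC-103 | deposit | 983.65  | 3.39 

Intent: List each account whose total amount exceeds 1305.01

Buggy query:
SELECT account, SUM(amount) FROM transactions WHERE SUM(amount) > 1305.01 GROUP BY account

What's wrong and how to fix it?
Bug: SUM(amount) is an aggregate, but WHERE filters rows before aggregation

Fix: Move the aggregate condition to a HAVING clause

Corrected query:
SELECT account, SUM(amount) FROM transactions GROUP BY account HAVING SUM(amount) > 1305.01

Result:
account | SUM(amount)
--------+------------
ACC-102 | 5562.36    
ACC-103 | 2344.44    
ACC-104 | 2223.84    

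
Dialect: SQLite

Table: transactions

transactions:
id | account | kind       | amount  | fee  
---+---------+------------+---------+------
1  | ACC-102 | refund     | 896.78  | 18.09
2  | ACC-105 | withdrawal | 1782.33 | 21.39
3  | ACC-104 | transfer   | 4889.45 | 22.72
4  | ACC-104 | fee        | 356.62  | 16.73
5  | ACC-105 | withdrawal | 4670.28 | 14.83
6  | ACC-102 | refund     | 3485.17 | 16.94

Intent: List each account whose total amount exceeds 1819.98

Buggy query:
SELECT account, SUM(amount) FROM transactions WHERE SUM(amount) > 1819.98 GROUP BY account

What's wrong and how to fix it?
Bug: WHERE runs before GROUP BY, so aggregates aren't available there

Fix: Move the aggregate condition to a HAVING clause

Corrected query:
SELECT account, SUM(amount) FROM transactions GROUP BY account HAVING SUM(amount) > 1819.98

Result:
account | SUM(amount)
--------+------------
ACC-102 | 4381.95    
ACC-104 | 5246.07    
ACC-105 | 6452.61    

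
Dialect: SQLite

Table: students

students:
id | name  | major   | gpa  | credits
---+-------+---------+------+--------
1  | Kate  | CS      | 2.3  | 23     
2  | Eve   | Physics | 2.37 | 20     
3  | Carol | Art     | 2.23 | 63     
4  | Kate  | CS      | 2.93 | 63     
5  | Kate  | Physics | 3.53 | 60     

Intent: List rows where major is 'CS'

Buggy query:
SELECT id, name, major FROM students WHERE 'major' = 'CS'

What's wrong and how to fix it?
Bug: 'major' in single quotes is a string literal, not the column; the comparison is literal-vs-literal and never true

Fix: Reference the column as major without single quotes

Corrected query:
SELECT id, name, major FROM students WHERE major = 'CS'

Result:
id | name | major
---+------+------
1  | Kate | CS   
4  | Kate | CS   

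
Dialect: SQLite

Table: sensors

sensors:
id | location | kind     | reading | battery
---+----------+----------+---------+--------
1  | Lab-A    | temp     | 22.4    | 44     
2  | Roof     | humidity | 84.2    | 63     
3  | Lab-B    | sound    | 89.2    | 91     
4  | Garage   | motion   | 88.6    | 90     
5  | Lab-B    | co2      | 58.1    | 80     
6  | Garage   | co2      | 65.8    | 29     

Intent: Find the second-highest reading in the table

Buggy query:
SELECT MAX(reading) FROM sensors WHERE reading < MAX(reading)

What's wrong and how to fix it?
Bug: The inner MAX is an aggregate inside WHERE, which is not allowed

Fix: Compute the overall MAX in a subquery, then take MAX of rows below it

Corrected query:
SELECT MAX(reading) FROM sensors WHERE reading < (SELECT MAX(reading) FROM sensors)

Result:
MAX(reading)
------------
88.6        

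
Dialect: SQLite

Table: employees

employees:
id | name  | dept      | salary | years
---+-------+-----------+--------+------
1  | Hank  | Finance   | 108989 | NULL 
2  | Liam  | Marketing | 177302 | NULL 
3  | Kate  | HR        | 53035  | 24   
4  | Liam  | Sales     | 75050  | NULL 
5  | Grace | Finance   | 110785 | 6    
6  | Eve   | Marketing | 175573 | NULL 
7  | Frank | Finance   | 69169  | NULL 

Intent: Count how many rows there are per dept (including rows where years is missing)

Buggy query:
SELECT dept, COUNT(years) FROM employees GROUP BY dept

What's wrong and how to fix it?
Bug: COUNT(years) skips NULLs, so groups with missing years are undercounted

Fix: Use COUNT(*) to count all rows regardless of NULL

Corrected query:
SELECT dept, COUNT(*) FROM employees GROUP BY dept

Result:
dept      | COUNT(*)
----------+---------
Finance   | 3       
HR        | 1       
Marketing | 2       
Sales     | 1       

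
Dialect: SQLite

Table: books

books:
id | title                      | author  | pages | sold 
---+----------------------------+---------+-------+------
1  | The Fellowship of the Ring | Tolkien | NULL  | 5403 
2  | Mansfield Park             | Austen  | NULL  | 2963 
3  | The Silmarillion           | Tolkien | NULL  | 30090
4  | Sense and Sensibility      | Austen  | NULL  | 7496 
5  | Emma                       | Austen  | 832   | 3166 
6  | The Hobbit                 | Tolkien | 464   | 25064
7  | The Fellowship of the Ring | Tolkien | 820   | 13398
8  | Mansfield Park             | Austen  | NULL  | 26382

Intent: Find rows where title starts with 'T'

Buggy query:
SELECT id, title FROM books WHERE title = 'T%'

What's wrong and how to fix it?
Bug: '=' compares the literal string including the % character; pattern matching needs LIKE

Fix: Replace '=' with LIKE so 'T%' is treated as a pattern

Corrected query:
SELECT id, title FROM books WHERE title LIKE 'T%'

Result:
id | title                     
---+---------------------------
1  | The Fellowship of the Ring
3  | The Silmarillion          
6  | The Hobbit                
7  | The Fellowship of the Ring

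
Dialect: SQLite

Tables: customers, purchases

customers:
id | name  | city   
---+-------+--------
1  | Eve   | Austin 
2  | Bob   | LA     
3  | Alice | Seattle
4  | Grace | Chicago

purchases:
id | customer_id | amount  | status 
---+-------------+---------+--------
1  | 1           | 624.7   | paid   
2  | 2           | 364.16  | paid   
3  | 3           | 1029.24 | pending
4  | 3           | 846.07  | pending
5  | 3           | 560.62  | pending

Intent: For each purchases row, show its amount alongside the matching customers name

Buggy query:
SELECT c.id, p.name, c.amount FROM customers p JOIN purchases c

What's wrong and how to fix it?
Bug: Missing join condition: each purchases row is matched to all customers rows instead of just its own

Fix: Add ON c.customer_id = p.id to the JOIN

Corrected query:
SELECT c.id, p.name, c.amount FROM customers p JOIN purchases c ON c.customer_id = p.id

Result:
id | name  | amount 
---+-------+--------
1  | Eve   | 624.7  
2  | Bob   | 364.16 
3  | Alice | 1029.24
4  | Alice | 846.07 
5  | Alice | 560.62 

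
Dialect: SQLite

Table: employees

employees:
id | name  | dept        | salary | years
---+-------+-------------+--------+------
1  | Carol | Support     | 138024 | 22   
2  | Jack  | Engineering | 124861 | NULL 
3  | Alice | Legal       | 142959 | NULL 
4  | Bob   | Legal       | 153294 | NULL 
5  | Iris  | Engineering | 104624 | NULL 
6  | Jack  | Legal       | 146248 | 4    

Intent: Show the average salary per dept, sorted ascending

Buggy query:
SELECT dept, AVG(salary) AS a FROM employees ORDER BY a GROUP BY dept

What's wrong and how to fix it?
Bug: ORDER BY appears before GROUP BY; SQL clause order requires GROUP BY first

Fix: Reorder: SELECT … FROM … GROUP BY … ORDER BY …

Corrected query:
SELECT dept, AVG(salary) AS a FROM employees GROUP BY dept ORDER BY a

Result:
dept        | a            
------------+--------------
Engineering | 114742.5     
Support     | 138024       
Legal       | 147500.333333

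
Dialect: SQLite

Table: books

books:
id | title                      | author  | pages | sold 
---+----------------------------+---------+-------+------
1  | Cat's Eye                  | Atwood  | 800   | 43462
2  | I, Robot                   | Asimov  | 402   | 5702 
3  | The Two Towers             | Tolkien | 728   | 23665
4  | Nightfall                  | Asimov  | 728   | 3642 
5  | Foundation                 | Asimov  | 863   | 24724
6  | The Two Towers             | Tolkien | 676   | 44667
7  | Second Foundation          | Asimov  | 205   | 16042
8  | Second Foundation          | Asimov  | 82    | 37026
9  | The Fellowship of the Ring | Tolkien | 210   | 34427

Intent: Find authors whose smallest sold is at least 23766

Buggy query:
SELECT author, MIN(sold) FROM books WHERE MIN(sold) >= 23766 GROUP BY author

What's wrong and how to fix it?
Bug: MIN() in WHERE is a misuse of aggregate

Fix: Replace WHERE with HAVING after the GROUP BY

Corrected query:
SELECT author, MIN(sold) FROM books GROUP BY author HAVING MIN(sold) >= 23766

Result:
author | MIN(sold)
-------+----------
Atwood | 43462    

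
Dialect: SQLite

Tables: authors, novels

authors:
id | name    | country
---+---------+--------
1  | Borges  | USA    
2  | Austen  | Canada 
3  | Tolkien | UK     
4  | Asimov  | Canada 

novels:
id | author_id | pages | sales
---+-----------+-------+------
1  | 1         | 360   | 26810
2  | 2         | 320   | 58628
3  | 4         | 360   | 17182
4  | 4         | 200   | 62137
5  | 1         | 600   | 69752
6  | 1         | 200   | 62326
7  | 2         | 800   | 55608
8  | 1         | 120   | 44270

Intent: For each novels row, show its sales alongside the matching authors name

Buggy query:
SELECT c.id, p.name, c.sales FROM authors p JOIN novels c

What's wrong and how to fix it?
Bug: Missing join condition: each novels row is matched to all authors rows instead of just its own

Fix: Add ON c.author_id = p.id to the JOIN

Corrected query:
SELECT c.id, p.name, c.sales FROM authors p JOIN novels c ON c.author_id = p.id

Result:
id | name   | sales
---+--------+------
1  | Borges | 26810
2  | Austen | 58628
3  | Asimov | 17182
4  | Asimov | 62137
5  | Borges | 69752
6  | Borges | 62326
7  | Austen | 55608
8  | Borges | 44270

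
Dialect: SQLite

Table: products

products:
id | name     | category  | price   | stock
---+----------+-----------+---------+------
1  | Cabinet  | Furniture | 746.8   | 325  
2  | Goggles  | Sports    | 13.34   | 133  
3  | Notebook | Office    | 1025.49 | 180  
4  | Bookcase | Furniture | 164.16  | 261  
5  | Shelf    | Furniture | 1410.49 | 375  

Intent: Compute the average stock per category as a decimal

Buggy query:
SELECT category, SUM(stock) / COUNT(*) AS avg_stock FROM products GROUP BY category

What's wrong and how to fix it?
Bug: SUM(stock) and COUNT(*) are both integers; the division truncates the fractional part

Fix: Multiply by 1.0 (or CAST to REAL) to force floating-point division

Corrected query:
SELECT category, SUM(stock) * 1.0 / COUNT(*) AS avg_stock FROM products GROUP BY category

Result:
category  | avg_stock 
----------+-----------
Furniture | 320.333333
Office    | 180       
Sports    | 133       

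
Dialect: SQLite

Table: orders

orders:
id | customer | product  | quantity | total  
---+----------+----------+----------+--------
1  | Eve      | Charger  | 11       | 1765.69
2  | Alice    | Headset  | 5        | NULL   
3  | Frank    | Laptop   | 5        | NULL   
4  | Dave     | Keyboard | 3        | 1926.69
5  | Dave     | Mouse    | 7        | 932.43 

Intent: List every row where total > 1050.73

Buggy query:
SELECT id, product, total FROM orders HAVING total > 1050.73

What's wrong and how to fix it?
Bug: This is a non-aggregate query (no GROUP BY, no aggregates), so in SQLite the HAVING clause is invalid here; a row-level condition belongs in WHERE

Fix: Replace HAVING with WHERE since the condition applies to individual rows

Corrected query:
SELECT id, product, total FROM orders WHERE total > 1050.73

Result:
id | product  | total  
---+----------+--------
1  | Charger  | 1765.69
4  | Keyboard | 1926.69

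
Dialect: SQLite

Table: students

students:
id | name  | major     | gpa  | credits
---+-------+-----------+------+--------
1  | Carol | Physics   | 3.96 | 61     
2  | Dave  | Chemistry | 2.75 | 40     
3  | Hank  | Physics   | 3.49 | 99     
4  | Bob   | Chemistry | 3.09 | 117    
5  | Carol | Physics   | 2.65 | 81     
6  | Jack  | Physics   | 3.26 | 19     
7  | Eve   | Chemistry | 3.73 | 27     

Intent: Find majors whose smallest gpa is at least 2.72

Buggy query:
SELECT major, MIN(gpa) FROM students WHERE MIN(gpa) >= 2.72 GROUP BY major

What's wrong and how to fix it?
Bug: MIN() in WHERE is a misuse of aggregate

Fix: Use HAVING for the per-group MIN condition

Corrected query:
SELECT major, MIN(gpa) FROM students GROUP BY major HAVING MIN(gpa) >= 2.72

Result:
major     | MIN(gpa)
----------+---------
Chemistry | 2.75    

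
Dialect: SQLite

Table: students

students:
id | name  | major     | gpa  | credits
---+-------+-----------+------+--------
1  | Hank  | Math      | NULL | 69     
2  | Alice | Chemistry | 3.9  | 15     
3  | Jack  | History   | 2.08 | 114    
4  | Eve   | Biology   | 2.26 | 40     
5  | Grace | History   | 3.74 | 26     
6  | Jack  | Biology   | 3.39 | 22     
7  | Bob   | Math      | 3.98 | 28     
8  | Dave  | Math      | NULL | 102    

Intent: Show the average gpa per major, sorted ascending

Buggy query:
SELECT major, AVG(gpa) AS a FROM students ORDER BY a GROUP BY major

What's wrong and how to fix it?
Bug: ORDER BY appears before GROUP BY; SQL clause order requires GROUP BY first

Fix: Move ORDER BY to the end, after GROUP BY

Corrected query:
SELECT major, AVG(gpa) AS a FROM students GROUP BY major ORDER BY a

Result:
major     | a    
----------+------
Biology   | 2.825
History   | 2.91 
Chemistry | 3.9  
Math      | 3.98 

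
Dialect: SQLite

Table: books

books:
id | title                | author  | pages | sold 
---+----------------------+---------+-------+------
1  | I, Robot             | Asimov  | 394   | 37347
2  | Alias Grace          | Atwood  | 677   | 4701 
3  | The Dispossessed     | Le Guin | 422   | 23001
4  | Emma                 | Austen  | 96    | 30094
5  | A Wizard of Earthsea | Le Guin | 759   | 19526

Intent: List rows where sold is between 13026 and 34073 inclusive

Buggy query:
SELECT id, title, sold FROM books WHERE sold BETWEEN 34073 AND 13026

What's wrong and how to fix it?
Bug: BETWEEN expects the lower bound first; with 34073 AND 13026 the range is empty

Fix: Swap the bounds so the smaller value comes first

Corrected query:
SELECT id, title, sold FROM books WHERE sold BETWEEN 13026 AND 34073

Result:
id | title                | sold 
---+----------------------+------
3  | The Dispossessed     | 23001
4  | Emma                 | 30094
5  | A Wizard of Earthsea | 19526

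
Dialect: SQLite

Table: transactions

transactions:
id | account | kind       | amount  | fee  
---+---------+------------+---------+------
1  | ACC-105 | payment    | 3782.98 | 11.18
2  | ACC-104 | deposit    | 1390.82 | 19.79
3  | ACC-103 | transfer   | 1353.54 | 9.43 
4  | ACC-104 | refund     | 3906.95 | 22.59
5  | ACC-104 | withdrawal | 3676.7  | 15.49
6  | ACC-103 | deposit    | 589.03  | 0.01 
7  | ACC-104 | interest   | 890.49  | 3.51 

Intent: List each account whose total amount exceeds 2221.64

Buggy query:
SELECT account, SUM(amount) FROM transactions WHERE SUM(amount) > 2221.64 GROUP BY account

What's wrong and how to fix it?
Bug: WHERE runs before GROUP BY, so aggregates aren't available there

Fix: Move the aggregate condition to a HAVING clause

Corrected query:
SELECT account, SUM(amount) FROM transactions GROUP BY account HAVING SUM(amount) > 2221.64

Result:
account | SUM(amount)
--------+------------
ACC-104 | 9864.96    
ACC-105 | 3782.98    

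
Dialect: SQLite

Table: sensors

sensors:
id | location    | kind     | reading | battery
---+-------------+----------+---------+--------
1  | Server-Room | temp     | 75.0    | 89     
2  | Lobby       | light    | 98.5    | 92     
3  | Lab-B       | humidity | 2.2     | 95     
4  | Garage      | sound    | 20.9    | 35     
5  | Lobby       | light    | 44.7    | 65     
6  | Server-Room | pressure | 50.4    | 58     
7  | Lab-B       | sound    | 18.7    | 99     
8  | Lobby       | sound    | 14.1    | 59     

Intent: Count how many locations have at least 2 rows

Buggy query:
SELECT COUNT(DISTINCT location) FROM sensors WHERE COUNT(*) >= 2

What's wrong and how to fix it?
Bug: WHERE filters individual rows, not groups, so a group-level COUNT is invalid there

Fix: Use a subquery that GROUPs and filters with HAVING, then count its rows

Corrected query:
SELECT COUNT(*) FROM (SELECT location FROM sensors GROUP BY location HAVING COUNT(*) >= 2)

Result:
COUNT(*)
--------
3       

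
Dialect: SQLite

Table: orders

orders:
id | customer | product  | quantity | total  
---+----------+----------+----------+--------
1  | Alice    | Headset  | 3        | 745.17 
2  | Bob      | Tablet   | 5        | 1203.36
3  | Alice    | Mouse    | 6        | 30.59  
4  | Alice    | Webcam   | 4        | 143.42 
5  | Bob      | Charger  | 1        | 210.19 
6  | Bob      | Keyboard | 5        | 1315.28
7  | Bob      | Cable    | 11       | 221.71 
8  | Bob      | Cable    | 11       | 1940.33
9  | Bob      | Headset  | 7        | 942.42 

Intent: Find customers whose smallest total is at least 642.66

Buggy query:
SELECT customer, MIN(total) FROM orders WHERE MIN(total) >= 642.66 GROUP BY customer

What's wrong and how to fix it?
Bug: Aggregates like MIN are computed per group after WHERE runs

Fix: Replace WHERE with HAVING after the GROUP BY

Corrected query:
SELECT customer, MIN(total) FROM orders GROUP BY customer HAVING MIN(total) >= 642.66

Result:
(no rows)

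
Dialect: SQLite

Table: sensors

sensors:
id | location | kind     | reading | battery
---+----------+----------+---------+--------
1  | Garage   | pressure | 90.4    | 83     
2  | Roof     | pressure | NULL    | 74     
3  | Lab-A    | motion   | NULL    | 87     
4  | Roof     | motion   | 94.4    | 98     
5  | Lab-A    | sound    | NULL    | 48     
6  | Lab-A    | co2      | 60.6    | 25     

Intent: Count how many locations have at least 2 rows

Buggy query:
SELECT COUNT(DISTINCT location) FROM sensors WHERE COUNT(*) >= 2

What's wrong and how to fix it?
Bug: WHERE filters individual rows, not groups, so a group-level COUNT is invalid there

Fix: Group first with HAVING COUNT(*) >= 2, then COUNT the resulting groups

Corrected query:
SELECT COUNT(*) FROM (SELECT location FROM sensors GROUP BY location HAVING COUNT(*) >= 2)

Result:
COUNT(*)
--------
2       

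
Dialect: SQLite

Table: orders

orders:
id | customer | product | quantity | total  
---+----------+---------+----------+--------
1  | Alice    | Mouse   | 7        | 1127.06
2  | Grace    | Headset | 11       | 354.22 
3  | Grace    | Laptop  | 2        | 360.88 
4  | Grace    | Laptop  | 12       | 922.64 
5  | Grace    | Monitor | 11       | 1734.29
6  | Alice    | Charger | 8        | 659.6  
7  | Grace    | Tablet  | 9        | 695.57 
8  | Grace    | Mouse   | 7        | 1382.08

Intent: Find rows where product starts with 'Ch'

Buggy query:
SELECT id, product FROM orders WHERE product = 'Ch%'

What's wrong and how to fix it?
Bug: Wildcards only work with LIKE; '=' treats '%' as a literal character

Fix: Replace '=' with LIKE so 'Ch%' is treated as a pattern

Corrected query:
SELECT id, product FROM orders WHERE product LIKE 'Ch%'

Result:
id | product
---+--------
6  | Charger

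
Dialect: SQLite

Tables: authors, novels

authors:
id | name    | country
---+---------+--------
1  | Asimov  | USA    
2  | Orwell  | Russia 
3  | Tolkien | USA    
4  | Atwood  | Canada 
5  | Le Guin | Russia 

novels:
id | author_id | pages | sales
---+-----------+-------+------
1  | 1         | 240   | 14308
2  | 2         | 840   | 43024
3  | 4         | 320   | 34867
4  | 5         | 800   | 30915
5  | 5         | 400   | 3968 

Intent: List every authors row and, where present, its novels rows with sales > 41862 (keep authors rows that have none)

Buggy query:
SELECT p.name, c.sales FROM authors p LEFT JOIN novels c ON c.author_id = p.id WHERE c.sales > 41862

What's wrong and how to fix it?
Bug: Filtering c.sales in WHERE discards the NULL rows produced by LEFT JOIN, turning it into an inner join

Fix: Put 'c.sales > 41862' in the JOIN's ON clause instead of WHERE

Corrected query:
SELECT p.name, c.sales FROM authors p LEFT JOIN novels c ON c.author_id = p.id AND c.sales > 41862

Result:
name    | sales
--------+------
Asimov  | NULL 
Orwell  | 43024
Tolkien | NULL 
Atwood  | NULL 
Le Guin | NULL 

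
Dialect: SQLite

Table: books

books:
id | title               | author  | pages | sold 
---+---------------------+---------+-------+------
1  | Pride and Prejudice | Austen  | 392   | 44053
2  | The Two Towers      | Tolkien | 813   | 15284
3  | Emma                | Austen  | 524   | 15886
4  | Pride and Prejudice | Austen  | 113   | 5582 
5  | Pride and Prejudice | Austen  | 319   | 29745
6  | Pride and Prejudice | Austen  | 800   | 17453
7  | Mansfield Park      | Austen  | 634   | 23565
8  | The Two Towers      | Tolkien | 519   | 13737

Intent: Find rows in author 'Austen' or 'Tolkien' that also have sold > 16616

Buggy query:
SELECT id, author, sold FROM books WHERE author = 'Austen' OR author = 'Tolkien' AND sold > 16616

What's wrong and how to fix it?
Bug: AND binds tighter than OR, so this parses as author = 'Austen' OR (author = 'Tolkien' AND sold > 16616)

Fix: Add parentheses around the OR so the AND applies to both alternatives

Corrected query:
SELECT id, author, sold FROM books WHERE (author = 'Austen' OR author = 'Tolkien') AND sold > 16616

Result:
id | author | sold 
---+--------+------
1  | Austen | 44053
5  | Austen | 29745
6  | Austen | 17453
7  | Austen | 23565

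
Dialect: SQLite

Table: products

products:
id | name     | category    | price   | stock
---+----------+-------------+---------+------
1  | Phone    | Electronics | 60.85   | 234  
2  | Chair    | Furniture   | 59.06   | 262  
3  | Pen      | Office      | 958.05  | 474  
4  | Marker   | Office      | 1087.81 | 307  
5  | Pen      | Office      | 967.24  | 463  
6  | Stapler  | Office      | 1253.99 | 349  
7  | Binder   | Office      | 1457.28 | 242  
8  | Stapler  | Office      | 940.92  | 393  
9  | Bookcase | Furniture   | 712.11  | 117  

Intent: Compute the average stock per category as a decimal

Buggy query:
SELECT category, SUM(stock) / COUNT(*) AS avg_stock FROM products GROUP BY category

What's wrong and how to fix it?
Bug: SUM(stock) and COUNT(*) are both integers; the division truncates the fractional part

Fix: Cast one side to REAL so the division keeps the fractional part

Corrected query:
SELECT category, SUM(stock) * 1.0 / COUNT(*) AS avg_stock FROM products GROUP BY category

Result:
category    | avg_stock 
------------+-----------
Electronics | 234       
Furniture   | 189.5     
Office      | 371.333333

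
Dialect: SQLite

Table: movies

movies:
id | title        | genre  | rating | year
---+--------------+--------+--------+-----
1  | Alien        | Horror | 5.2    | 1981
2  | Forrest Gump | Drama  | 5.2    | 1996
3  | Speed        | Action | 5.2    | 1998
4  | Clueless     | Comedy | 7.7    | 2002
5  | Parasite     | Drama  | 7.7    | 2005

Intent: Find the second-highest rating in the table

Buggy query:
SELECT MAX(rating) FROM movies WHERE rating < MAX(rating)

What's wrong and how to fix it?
Bug: The inner MAX is an aggregate inside WHERE, which is not allowed

Fix: Put the inner MAX in a scalar subquery

Corrected query:
SELECT MAX(rating) FROM movies WHERE rating < (SELECT MAX(rating) FROM movies)

Result:
MAX(rating)
-----------
5.2        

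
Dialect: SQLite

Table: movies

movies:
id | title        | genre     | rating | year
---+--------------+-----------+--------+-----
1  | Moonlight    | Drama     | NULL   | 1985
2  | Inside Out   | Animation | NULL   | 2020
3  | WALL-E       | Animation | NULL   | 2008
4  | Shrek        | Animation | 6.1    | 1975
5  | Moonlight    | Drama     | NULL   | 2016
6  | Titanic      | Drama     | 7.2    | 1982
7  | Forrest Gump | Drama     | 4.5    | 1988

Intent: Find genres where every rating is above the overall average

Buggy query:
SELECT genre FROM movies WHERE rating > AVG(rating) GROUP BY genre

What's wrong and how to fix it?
Bug: WHERE evaluates per row before aggregation, so AVG() is unavailable

Fix: Compute the overall average in a scalar subquery and compare each group's MIN against it in HAVING

Corrected query:
SELECT genre FROM movies GROUP BY genre HAVING MIN(rating) > (SELECT AVG(rating) FROM movies)

Result:
genre    
---------
Animation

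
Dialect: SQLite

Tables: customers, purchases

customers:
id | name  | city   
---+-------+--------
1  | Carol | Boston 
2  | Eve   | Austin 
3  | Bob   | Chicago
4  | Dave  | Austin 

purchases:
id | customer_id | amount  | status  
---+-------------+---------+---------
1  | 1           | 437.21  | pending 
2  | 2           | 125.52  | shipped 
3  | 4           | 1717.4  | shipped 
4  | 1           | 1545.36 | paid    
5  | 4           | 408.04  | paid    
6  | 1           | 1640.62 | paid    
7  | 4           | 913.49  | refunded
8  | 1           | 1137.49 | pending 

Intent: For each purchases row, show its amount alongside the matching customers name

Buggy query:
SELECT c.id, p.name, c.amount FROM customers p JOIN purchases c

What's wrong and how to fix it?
Bug: Missing join condition: each purchases row is matched to all customers rows instead of just its own

Fix: Add ON c.customer_id = p.id to the JOIN

Corrected query:
SELECT c.id, p.name, c.amount FROM customers p JOIN purchases c ON c.customer_id = p.id

Result:
id | name  | amount 
---+-------+--------
1  | Carol | 437.21 
2  | Eve   | 125.52 
3  | Dave  | 1717.4 
4  | Carol | 1545.36
5  | Dave  | 408.04 
6  | Carol | 1640.62
7  | Dave  | 913.49 
8  | Carol | 1137.49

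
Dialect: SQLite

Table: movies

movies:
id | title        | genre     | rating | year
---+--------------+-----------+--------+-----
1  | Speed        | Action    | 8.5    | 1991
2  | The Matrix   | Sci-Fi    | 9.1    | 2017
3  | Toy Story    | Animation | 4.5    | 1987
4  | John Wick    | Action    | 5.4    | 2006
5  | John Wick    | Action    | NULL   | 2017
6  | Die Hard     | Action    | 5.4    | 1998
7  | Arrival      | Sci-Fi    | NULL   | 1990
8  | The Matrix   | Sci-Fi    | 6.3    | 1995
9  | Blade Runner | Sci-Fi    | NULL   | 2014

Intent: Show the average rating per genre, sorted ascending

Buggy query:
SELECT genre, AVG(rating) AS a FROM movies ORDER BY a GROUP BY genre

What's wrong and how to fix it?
Bug: GROUP BY must precede ORDER BY

Fix: Move ORDER BY to the end, after GROUP BY

Corrected query:
SELECT genre, AVG(rating) AS a FROM movies GROUP BY genre ORDER BY a

Result:
genre     | a       
----------+---------
Animation | 4.5     
Action    | 6.433333
Sci-Fi    | 7.7     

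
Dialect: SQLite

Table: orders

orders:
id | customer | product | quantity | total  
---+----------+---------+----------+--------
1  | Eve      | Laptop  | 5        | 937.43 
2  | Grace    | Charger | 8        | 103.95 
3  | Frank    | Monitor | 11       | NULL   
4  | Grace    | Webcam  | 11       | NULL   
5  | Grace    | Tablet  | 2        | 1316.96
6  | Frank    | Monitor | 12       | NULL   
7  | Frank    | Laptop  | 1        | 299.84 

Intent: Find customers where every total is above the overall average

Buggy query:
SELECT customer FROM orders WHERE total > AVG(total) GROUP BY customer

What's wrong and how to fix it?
Bug: AVG() is an aggregate; it can't sit directly in WHERE

Fix: Use a subquery for AVG and a HAVING MIN(...) filter so the condition holds for every row in the group

Corrected query:
SELECT customer FROM orders GROUP BY customer HAVING MIN(total) > (SELECT AVG(total) FROM orders)

Result:
customer
--------
Eve     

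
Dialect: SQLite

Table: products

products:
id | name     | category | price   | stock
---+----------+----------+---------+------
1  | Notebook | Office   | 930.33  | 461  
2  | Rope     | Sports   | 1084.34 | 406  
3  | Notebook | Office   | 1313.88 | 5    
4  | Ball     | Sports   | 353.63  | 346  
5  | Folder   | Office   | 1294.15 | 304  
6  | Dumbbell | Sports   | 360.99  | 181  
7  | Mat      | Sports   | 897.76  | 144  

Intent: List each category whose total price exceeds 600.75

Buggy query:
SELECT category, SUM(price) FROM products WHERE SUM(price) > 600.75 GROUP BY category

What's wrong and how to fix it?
Bug: Aggregate functions cannot appear in a WHERE clause

Fix: Move the aggregate condition to a HAVING clause

Corrected query:
SELECT category, SUM(price) FROM products GROUP BY category HAVING SUM(price) > 600.75

Result:
category | SUM(price)
---------+-----------
Office   | 3538.36   
Sports   | 2696.72   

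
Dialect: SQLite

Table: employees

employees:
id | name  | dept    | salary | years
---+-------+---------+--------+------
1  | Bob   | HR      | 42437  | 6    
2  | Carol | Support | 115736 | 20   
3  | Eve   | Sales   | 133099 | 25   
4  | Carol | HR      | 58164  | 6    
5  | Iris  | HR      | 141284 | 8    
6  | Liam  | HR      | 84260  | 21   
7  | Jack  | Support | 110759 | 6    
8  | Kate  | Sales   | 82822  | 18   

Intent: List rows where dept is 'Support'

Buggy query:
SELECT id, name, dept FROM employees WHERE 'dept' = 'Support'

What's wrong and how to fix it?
Bug: Single quotes denote string literals in SQL; the column name is being compared as a constant string

Fix: Reference the column as dept without single quotes

Corrected query:
SELECT id, name, dept FROM employees WHERE dept = 'Support'

Result:
id | name  | dept   
---+-------+--------
2  | Carol | Support
7  | Jack  | Support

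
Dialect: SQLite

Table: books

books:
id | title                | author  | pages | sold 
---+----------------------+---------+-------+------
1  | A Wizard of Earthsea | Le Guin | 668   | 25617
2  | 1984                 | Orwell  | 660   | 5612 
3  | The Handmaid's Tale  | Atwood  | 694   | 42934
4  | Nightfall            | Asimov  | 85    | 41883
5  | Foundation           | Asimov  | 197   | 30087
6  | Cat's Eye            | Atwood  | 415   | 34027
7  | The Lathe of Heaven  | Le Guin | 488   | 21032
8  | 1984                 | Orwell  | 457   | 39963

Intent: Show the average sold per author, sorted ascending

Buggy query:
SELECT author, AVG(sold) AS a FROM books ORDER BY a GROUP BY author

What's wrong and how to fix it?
Bug: GROUP BY must precede ORDER BY

Fix: Reorder: SELECT … FROM … GROUP BY … ORDER BY …

Corrected query:
SELECT author, AVG(sold) AS a FROM books GROUP BY author ORDER BY a

Result:
author  | a      
--------+--------
Orwell  | 22787.5
Le Guin | 23324.5
Asimov  | 35985  
Atwood  | 38480.5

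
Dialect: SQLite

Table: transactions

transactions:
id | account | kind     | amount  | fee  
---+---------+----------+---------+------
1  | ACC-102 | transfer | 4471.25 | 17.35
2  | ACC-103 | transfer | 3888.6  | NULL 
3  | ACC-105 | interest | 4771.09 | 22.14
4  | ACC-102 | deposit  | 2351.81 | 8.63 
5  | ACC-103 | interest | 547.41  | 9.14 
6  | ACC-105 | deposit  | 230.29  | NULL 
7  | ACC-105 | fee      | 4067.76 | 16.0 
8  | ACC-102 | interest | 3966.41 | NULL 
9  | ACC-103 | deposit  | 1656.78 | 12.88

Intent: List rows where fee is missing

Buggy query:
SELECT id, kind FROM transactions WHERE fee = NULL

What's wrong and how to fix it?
Bug: '= NULL' is always unknown in SQL three-valued logic, so no rows match

Fix: Replace '= NULL' with 'IS NULL'

Corrected query:
SELECT id, kind FROM transactions WHERE fee IS NULL

Result:
id | kind    
---+---------
2  | transfer
6  | deposit 
8  | interest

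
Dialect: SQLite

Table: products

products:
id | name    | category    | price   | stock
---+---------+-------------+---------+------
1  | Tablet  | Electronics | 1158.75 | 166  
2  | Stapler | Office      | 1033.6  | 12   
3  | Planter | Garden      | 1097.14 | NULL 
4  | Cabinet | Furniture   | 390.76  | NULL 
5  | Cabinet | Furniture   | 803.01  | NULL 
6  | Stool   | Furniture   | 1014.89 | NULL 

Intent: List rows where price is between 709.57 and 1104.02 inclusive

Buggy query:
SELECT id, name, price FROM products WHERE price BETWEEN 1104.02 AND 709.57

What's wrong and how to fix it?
Bug: BETWEEN expects the lower bound first; with 1104.02 AND 709.57 the range is empty

Fix: Write BETWEEN 709.57 AND 1104.02

Corrected query:
SELECT id, name, price FROM products WHERE price BETWEEN 709.57 AND 1104.02

Result:
id | name    | price  
---+---------+--------
2  | Stapler | 1033.6 
3  | Planter | 1097.14
5  | Cabinet | 803.01 
6  | Stool   | 1014.89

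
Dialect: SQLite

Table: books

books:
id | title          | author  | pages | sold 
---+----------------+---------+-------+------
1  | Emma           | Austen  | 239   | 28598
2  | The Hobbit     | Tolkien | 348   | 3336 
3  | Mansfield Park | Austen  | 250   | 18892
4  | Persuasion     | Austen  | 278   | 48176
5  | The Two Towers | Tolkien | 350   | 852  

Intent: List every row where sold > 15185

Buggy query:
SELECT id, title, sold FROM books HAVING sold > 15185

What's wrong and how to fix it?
Bug: This is a non-aggregate query (no GROUP BY, no aggregates), so in SQLite the HAVING clause is invalid here; a row-level condition belongs in WHERE

Fix: Replace HAVING with WHERE since the condition applies to individual rows

Corrected query:
SELECT id, title, sold FROM books WHERE sold > 15185

Result:
id | title          | sold 
---+----------------+------
1  | Emma           | 28598
3  | Mansfield Park | 18892
4  | Persuasion     | 48176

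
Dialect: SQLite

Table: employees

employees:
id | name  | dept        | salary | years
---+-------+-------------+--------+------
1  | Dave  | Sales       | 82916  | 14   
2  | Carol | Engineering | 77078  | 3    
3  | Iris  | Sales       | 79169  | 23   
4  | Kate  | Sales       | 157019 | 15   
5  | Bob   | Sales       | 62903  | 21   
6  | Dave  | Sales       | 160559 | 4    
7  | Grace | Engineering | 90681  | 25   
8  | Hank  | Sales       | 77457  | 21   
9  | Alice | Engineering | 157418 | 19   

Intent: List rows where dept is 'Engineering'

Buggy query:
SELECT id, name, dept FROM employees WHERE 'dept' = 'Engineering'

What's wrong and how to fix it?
Bug: Single quotes denote string literals in SQL; the column name is being compared as a constant string

Fix: Reference the column as dept without single quotes

Corrected query:
SELECT id, name, dept FROM employees WHERE dept = 'Engineering'

Result:
id | name  | dept       
---+-------+------------
2  | Carol | Engineering
7  | Grace | Engineering
9  | Alice | Engineering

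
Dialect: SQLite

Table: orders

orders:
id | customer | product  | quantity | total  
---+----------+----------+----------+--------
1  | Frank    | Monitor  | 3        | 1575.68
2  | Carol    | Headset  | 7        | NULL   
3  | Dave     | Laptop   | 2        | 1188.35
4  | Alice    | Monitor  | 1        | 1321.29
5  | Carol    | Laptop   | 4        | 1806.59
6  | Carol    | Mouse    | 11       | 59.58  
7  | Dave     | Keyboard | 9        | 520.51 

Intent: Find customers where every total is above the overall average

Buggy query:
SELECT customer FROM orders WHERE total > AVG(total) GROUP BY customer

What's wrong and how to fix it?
Bug: AVG() is an aggregate; it can't sit directly in WHERE

Fix: Use a subquery for AVG and a HAVING MIN(...) filter so the condition holds for every row in the group

Corrected query:
SELECT customer FROM orders GROUP BY customer HAVING MIN(total) > (SELECT AVG(total) FROM orders)

Result:
customer
--------
Alice   
Frank   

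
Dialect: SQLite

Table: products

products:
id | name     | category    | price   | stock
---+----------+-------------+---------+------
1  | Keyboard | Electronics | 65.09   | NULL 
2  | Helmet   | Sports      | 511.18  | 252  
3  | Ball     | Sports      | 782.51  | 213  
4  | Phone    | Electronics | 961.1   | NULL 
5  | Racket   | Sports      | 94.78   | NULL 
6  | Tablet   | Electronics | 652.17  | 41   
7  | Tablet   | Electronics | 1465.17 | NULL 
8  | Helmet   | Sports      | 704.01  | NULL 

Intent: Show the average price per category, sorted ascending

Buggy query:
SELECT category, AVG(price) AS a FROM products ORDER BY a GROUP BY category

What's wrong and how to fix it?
Bug: GROUP BY must precede ORDER BY

Fix: Reorder: SELECT … FROM … GROUP BY … ORDER BY …

Corrected query:
SELECT category, AVG(price) AS a FROM products GROUP BY category ORDER BY a

Result:
category    | a       
------------+---------
Sports      | 523.12  
Electronics | 785.8825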